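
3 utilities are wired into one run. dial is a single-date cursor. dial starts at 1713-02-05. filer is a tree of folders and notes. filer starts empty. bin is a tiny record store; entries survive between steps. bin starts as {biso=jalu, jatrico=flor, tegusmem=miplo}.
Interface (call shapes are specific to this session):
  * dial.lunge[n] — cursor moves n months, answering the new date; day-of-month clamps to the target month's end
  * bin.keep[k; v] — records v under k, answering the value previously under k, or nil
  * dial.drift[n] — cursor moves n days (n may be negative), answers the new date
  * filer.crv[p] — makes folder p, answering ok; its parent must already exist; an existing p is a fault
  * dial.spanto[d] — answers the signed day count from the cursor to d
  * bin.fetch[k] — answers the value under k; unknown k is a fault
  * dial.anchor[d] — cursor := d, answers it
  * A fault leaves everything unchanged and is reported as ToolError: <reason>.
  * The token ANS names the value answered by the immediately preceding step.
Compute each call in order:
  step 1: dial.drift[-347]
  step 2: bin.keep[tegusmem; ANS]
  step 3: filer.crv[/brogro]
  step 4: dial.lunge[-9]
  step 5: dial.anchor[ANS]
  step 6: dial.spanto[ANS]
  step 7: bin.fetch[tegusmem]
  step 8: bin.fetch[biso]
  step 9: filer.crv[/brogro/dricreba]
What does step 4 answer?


Answer: 1711-05-24

Derivation:
>>> drift n='-347'
[out] 1712-02-24
>>> keep k='tegusmem' v='ANS'
[out] miplo
>>> crv p='/brogro'
[out] ok
>>> lunge n='-9'
[out] 1711-05-24
>>> anchor d='ANS'
[out] 1711-05-24
>>> spanto d='ANS'
[out] 0
>>> fetch k='tegusmem'
[out] 1712-02-24
>>> fetch k='biso'
[out] jalu
>>> crv p='/brogro/dricreba'
[out] ok


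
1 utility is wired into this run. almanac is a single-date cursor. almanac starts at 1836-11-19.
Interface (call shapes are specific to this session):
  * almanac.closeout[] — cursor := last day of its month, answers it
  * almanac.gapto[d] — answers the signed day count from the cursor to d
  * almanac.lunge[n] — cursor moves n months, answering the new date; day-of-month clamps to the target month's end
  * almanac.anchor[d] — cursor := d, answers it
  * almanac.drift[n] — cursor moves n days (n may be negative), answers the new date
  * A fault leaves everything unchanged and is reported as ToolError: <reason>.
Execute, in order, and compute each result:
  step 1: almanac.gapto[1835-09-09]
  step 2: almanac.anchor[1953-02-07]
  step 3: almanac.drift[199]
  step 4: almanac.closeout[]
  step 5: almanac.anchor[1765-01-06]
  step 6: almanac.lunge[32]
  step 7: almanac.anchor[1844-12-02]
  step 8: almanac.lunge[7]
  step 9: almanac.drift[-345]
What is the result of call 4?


Answer: 1953-08-31

Derivation:
Calling almanac.gapto using d→1835-09-09, which returns -437.
I run almanac.anchor using d→1953-02-07, which returns 1953-02-07.
I run almanac.drift using n→199, and see 1953-08-25.
I call almanac.closeout(), yielding 1953-08-31.
Next I call almanac.anchor using d→1765-01-06, and get 1765-01-06.
I use almanac.lunge using n→32, yielding 1767-09-06.
Calling almanac.anchor using d→1844-12-02, and get 1844-12-02.
I invoke almanac.lunge using n→7, — result: 1845-07-02.
I invoke almanac.drift using n→-345, and observe 1844-07-22.


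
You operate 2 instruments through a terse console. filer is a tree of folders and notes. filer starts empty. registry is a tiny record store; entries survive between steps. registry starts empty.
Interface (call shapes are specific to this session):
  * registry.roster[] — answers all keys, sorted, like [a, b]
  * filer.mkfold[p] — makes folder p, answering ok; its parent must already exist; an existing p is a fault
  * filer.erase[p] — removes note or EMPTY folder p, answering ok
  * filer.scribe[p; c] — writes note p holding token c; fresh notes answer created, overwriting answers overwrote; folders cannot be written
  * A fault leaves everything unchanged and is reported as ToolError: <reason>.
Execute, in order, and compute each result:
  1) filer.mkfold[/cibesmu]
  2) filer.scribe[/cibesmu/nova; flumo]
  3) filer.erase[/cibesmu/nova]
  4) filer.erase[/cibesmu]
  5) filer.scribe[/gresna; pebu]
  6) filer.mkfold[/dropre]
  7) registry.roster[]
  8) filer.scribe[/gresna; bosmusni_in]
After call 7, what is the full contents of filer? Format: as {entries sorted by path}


-- filer.mkfold(p=/cibesmu) == ok
-- filer.scribe(p=/cibesmu/nova, c=flumo) == created
-- filer.erase(p=/cibesmu/nova) == ok
-- filer.erase(p=/cibesmu) == ok
-- filer.scribe(p=/gresna, c=pebu) == created
-- filer.mkfold(p=/dropre) == ok
-- registry.roster() == []
-- filer.scribe(p=/gresna, c=bosmusni_in) == overwrote

Answer: {dropre/, gresna=pebu}


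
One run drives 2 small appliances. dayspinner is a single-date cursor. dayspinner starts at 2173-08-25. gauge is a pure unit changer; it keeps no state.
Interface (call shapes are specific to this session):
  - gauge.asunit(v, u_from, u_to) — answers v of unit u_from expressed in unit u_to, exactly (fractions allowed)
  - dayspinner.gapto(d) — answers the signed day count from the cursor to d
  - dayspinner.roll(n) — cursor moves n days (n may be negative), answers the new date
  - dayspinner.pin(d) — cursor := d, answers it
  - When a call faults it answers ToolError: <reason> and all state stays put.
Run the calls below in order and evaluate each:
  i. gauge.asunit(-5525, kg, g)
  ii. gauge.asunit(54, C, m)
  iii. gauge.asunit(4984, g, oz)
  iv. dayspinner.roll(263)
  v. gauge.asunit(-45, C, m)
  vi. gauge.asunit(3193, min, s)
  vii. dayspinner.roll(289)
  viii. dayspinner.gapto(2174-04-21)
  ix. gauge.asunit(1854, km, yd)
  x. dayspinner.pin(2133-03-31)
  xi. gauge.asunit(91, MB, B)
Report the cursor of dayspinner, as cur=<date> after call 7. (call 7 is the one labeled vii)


# 1. gauge.asunit(v=-5525, u_from=kg, u_to=g) : -5525000
# 2. gauge.asunit(v=54, u_from=C, u_to=m) : ToolError: incompatible units
# 3. gauge.asunit(v=4984, u_from=g, u_to=oz) : 1139200000/6479891
# 4. dayspinner.roll(n=263) : 2174-05-15
# 5. gauge.asunit(v=-45, u_from=C, u_to=m) : ToolError: incompatible units
# 6. gauge.asunit(v=3193, u_from=min, u_to=s) : 191580
# 7. dayspinner.roll(n=289) : 2175-02-28
# 8. dayspinner.gapto(d=2174-04-21) : -313
# 9. gauge.asunit(v=1854, u_from=km, u_to=yd) : 257500000/127
# 10. dayspinner.pin(d=2133-03-31) : 2133-03-31
# 11. gauge.asunit(v=91, u_from=MB, u_to=B) : 91000000

Answer: cur=2175-02-28


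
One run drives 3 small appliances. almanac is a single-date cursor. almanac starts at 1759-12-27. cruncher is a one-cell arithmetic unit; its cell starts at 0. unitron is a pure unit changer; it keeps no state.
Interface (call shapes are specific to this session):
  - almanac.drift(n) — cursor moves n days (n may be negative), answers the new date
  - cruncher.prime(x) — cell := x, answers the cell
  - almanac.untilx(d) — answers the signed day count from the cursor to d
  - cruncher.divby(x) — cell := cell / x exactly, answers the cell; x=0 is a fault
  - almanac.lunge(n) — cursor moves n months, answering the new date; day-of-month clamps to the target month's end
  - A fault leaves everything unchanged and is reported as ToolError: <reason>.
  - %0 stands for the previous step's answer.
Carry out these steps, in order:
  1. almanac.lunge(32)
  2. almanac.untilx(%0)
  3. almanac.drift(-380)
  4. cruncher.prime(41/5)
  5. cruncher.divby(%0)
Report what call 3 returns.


>> almanac.lunge(n→32)
<< 1762-08-27
>> almanac.untilx(d→%0)
<< 0
>> almanac.drift(n→-380)
<< 1761-08-12
>> cruncher.prime(x→41/5)
<< 41/5
>> cruncher.divby(x→%0)
<< 1

Answer: 1761-08-12


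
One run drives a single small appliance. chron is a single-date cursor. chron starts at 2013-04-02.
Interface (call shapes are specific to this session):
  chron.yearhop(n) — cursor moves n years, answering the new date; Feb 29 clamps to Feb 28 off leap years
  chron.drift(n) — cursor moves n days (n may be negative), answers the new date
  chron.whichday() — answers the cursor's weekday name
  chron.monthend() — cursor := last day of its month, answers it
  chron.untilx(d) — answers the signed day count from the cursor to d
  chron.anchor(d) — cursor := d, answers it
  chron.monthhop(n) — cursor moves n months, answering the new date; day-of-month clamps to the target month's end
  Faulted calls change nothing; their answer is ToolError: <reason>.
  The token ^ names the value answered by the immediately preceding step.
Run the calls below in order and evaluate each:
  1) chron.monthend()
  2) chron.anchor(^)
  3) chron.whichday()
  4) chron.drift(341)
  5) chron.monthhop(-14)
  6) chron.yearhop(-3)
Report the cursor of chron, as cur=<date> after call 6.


==> chron.monthend()
<== 2013-04-30
==> chron.anchor(d→^)
<== 2013-04-30
==> chron.whichday()
<== Tuesday
==> chron.drift(n→341)
<== 2014-04-06
==> chron.monthhop(n→-14)
<== 2013-02-06
==> chron.yearhop(n→-3)
<== 2010-02-06

Answer: cur=2010-02-06


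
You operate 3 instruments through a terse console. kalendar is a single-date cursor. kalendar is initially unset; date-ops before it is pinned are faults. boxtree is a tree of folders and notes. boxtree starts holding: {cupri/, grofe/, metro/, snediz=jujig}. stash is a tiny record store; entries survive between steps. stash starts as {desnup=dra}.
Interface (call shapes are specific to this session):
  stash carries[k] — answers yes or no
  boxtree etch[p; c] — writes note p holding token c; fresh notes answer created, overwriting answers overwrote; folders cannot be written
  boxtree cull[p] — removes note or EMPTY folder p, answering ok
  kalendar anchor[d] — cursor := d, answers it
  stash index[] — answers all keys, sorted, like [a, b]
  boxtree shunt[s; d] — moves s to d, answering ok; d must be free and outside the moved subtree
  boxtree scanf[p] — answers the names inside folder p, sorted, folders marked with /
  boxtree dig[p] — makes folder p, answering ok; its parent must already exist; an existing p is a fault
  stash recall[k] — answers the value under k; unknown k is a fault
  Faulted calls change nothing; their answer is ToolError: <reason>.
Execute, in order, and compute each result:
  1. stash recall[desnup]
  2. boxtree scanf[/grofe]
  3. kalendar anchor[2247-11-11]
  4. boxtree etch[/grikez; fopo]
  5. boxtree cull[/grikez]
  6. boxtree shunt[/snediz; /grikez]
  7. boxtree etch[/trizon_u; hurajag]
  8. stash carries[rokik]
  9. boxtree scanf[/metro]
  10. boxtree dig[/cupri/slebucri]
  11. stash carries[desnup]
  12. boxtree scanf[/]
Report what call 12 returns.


Answer: [cupri/, grikez, grofe/, metro/, trizon_u]

Derivation:
-- 1. stash recall(k: desnup) => dra
-- 2. boxtree scanf(p: /grofe) => []
-- 3. kalendar anchor(d: 2247-11-11) => 2247-11-11
-- 4. boxtree etch(p: /grikez, c: fopo) => created
-- 5. boxtree cull(p: /grikez) => ok
-- 6. boxtree shunt(s: /snediz, d: /grikez) => ok
-- 7. boxtree etch(p: /trizon_u, c: hurajag) => created
-- 8. stash carries(k: rokik) => no
-- 9. boxtree scanf(p: /metro) => []
-- 10. boxtree dig(p: /cupri/slebucri) => ok
-- 11. stash carries(k: desnup) => yes
-- 12. boxtree scanf(p: /) => [cupri/, grikez, grofe/, metro/, trizon_u]


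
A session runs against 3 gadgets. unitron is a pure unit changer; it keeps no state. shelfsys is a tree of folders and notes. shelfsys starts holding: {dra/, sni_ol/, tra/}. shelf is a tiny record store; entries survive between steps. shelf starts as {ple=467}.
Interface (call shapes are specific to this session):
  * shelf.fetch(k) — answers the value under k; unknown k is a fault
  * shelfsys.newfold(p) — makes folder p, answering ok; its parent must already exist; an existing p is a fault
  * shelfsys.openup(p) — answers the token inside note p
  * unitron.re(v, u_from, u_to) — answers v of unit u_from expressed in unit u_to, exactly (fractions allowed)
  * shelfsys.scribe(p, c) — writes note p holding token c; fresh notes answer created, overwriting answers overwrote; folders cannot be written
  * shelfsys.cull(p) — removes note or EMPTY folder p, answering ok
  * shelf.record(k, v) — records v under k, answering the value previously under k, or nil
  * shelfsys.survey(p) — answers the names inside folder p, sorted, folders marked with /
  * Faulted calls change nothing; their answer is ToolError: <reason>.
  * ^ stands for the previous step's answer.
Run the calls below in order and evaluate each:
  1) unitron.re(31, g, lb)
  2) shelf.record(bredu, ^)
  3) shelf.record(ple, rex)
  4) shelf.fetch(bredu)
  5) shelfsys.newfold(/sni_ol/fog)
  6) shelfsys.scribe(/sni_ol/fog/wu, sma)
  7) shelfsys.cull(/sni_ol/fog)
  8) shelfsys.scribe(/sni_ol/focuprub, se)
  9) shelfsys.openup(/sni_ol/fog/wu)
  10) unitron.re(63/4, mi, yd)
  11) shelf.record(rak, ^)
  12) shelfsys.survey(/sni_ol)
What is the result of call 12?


Answer: [focuprub, fog/]

Derivation:
Now I run re(v→31, u_from→g, u_to→lb), which returns 3100000/45359237.
I call record(k→bredu, v→^), which returns nil.
Next I call record(k→ple, v→rex), and see 467.
I call fetch(k→bredu): 3100000/45359237.
I call newfold(p→/sni_ol/fog), giving ok.
I invoke scribe(p→/sni_ol/fog/wu, c→sma): created.
I run cull(p→/sni_ol/fog), → ToolError: not empty.
I use scribe(p→/sni_ol/focuprub, c→se), and get created.
Using openup(p→/sni_ol/fog/wu), and observe sma.
I use re(v→63/4, u_from→mi, u_to→yd), and get 27720.
I try record(k→rak, v→^): nil.
I invoke survey(p→/sni_ol): [focuprub, fog/].


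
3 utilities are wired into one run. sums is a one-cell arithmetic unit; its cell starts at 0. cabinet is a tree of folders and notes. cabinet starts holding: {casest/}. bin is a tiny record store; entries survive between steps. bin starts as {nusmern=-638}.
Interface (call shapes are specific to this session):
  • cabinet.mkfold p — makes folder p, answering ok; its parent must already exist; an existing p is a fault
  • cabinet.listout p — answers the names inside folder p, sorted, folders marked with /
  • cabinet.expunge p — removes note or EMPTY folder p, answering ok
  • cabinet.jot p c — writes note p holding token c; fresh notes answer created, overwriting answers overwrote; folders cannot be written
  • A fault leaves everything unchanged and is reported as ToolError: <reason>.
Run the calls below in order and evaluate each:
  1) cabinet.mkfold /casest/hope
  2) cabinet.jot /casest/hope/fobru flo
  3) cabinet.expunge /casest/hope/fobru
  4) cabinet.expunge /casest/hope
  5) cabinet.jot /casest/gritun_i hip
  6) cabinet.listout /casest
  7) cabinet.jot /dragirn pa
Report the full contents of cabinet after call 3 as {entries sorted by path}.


Next I call cabinet.mkfold passing p→/casest/hope: ok.
Then cabinet.jot passing p→/casest/hope/fobru, c→flo, and get created.
Next I call cabinet.expunge passing p→/casest/hope/fobru, → ok.
I invoke cabinet.expunge passing p→/casest/hope, → ok.
Now I run cabinet.jot passing p→/casest/gritun_i, c→hip, and see created.
I use cabinet.listout passing p→/casest, and get [gritun_i].
I invoke cabinet.jot passing p→/dragirn, c→pa, giving created.

Answer: {casest/, casest/hope/}


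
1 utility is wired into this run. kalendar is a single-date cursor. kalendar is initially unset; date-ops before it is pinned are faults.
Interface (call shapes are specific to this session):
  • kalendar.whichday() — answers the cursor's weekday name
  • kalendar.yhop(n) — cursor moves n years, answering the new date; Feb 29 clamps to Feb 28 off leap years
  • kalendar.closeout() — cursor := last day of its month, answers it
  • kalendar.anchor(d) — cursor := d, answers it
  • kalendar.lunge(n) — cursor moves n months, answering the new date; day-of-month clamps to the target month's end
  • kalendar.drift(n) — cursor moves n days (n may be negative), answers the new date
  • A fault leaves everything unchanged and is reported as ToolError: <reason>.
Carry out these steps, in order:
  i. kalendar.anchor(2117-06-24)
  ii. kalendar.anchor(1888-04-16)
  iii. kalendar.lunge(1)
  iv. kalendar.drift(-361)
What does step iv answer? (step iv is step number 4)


Answer: 1887-05-21

Derivation:
% kalendar.anchor d→2117-06-24
  2117-06-24
% kalendar.anchor d→1888-04-16
  1888-04-16
% kalendar.lunge n→1
  1888-05-16
% kalendar.drift n→-361
  1887-05-21


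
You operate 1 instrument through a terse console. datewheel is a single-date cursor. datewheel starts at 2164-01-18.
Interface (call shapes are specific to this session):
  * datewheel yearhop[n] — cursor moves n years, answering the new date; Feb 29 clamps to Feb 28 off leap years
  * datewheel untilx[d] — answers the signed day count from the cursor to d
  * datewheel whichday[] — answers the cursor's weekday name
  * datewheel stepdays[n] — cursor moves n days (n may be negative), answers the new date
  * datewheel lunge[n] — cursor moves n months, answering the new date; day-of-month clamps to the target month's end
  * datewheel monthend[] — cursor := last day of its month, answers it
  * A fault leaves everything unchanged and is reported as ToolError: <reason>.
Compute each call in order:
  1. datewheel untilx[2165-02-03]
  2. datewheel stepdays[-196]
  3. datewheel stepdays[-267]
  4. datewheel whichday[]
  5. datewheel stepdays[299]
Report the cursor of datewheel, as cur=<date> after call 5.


Answer: cur=2163-08-07

Derivation:
# datewheel untilx(2165-02-03) => 382
# datewheel stepdays(-196) => 2163-07-06
# datewheel stepdays(-267) => 2162-10-12
# datewheel whichday() => Tuesday
# datewheel stepdays(299) => 2163-08-07


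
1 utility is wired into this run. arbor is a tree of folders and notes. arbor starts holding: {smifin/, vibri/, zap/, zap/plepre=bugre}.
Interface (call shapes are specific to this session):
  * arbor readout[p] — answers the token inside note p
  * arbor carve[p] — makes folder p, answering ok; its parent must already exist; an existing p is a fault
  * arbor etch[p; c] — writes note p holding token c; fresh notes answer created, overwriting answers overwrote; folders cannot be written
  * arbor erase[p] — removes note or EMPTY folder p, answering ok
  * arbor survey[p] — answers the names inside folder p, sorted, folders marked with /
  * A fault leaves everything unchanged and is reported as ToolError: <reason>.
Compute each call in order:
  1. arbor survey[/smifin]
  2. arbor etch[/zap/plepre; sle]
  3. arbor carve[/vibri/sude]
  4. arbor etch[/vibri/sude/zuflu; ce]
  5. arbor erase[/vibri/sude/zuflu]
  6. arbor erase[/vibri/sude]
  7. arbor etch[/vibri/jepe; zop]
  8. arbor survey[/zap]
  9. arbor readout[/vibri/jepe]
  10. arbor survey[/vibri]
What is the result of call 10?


Answer: [jepe]

Derivation:
I try arbor survey using p→/smifin, and observe [].
Using arbor etch using p→/zap/plepre, c→sle, → overwrote.
I try arbor carve using p→/vibri/sude, yielding ok.
I run arbor etch using p→/vibri/sude/zuflu, c→ce, and get created.
Next I call arbor erase using p→/vibri/sude/zuflu, and see ok.
I invoke arbor erase using p→/vibri/sude, and observe ok.
I call arbor etch using p→/vibri/jepe, c→zop: created.
I try arbor survey using p→/zap, which returns [plepre].
Then arbor readout using p→/vibri/jepe, — result: zop.
Invoking arbor survey using p→/vibri: [jepe].


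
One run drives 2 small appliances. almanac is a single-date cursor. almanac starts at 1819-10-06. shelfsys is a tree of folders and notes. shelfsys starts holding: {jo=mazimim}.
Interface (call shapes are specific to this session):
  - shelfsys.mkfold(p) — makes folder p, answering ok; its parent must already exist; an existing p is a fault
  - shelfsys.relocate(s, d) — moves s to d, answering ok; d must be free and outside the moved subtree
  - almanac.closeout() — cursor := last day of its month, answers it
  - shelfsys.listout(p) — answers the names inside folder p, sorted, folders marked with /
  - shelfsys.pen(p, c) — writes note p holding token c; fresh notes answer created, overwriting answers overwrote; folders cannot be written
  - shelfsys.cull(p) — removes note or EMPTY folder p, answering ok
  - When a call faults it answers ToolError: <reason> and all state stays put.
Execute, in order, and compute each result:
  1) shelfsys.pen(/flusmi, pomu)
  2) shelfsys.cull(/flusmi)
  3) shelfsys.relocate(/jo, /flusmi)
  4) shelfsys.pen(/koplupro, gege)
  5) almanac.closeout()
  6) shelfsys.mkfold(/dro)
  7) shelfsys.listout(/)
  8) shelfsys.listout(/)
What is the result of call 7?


Answer: [dro/, flusmi, koplupro]

Derivation:
% pen /flusmi pomu
[out] created
% cull /flusmi
[out] ok
% relocate /jo /flusmi
[out] ok
% pen /koplupro gege
[out] created
% closeout
[out] 1819-10-31
% mkfold /dro
[out] ok
% listout /
[out] [dro/, flusmi, koplupro]
% listout /
[out] [dro/, flusmi, koplupro]


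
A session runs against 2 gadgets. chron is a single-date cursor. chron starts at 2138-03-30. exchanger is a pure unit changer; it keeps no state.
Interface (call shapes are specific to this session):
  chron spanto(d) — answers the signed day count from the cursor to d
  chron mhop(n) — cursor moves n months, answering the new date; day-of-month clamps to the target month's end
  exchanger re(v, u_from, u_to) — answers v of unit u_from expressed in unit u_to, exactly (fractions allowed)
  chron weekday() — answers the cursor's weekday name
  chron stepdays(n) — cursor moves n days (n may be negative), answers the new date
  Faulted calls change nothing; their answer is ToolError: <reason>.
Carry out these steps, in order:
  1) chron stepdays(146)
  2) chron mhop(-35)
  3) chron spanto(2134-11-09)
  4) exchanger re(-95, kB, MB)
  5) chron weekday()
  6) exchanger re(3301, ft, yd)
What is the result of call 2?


I invoke chron stepdays(n→146), yielding 2138-08-23.
I run chron mhop(n→-35), — result: 2135-09-23.
I run chron spanto(d→2134-11-09), which returns -318.
Invoking exchanger re(v→-95, u_from→kB, u_to→MB), — result: -19/200.
I use chron weekday(), and observe Friday.
Invoking exchanger re(v→3301, u_from→ft, u_to→yd), → 3301/3.

Answer: 2135-09-23


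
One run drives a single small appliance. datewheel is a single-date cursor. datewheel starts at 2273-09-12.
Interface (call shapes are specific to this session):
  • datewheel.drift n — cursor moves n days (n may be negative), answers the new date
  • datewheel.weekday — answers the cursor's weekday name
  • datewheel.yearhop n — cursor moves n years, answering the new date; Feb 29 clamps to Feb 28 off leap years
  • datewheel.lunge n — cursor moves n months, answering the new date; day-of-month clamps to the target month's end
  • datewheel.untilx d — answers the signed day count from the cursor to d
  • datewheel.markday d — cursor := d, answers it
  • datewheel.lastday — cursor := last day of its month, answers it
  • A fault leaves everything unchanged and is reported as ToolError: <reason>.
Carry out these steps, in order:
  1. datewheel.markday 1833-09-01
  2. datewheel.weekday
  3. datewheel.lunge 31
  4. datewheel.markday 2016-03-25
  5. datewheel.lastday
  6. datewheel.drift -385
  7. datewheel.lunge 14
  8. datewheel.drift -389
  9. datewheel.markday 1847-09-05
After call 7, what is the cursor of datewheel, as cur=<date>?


Answer: cur=2016-05-12

Derivation:
-- 1. datewheel.markday(1833-09-01) => 1833-09-01
-- 2. datewheel.weekday() => Sunday
-- 3. datewheel.lunge(31) => 1836-04-01
-- 4. datewheel.markday(2016-03-25) => 2016-03-25
-- 5. datewheel.lastday() => 2016-03-31
-- 6. datewheel.drift(-385) => 2015-03-12
-- 7. datewheel.lunge(14) => 2016-05-12
-- 8. datewheel.drift(-389) => 2015-04-19
-- 9. datewheel.markday(1847-09-05) => 1847-09-05


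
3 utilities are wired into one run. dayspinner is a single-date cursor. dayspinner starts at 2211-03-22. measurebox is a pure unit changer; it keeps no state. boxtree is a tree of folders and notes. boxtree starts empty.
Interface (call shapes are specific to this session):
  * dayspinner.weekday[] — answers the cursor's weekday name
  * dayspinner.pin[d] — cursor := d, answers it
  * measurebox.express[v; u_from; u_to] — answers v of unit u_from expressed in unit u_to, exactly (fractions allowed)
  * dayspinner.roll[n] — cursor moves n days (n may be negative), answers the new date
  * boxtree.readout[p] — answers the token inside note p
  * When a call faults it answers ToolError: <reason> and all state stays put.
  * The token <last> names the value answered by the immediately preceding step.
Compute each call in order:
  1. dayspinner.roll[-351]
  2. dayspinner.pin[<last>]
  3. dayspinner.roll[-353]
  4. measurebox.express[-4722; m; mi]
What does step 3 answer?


Answer: 2209-04-17

Derivation:
# 1. roll(n='-351') ~> 2210-04-05
# 2. pin(d='<last>') ~> 2210-04-05
# 3. roll(n='-353') ~> 2209-04-17
# 4. express(v='-4722', u_from='m', u_to='mi') ~> -98375/33528


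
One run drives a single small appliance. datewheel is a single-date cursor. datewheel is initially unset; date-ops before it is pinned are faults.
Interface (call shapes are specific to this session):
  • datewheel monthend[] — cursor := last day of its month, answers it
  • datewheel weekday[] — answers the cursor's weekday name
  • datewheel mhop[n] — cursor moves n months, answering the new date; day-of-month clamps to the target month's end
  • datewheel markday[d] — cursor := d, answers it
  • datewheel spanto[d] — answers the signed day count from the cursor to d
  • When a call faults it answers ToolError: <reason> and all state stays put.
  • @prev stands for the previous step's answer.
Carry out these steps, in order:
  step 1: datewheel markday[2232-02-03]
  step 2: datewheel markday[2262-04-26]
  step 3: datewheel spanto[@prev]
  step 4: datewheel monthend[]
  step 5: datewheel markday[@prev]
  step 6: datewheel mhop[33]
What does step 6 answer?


> datewheel markday d→2232-02-03
:: 2232-02-03
> datewheel markday d→2262-04-26
:: 2262-04-26
> datewheel spanto d→@prev
:: 0
> datewheel monthend
:: 2262-04-30
> datewheel markday d→@prev
:: 2262-04-30
> datewheel mhop n→33
:: 2265-01-30

Answer: 2265-01-30


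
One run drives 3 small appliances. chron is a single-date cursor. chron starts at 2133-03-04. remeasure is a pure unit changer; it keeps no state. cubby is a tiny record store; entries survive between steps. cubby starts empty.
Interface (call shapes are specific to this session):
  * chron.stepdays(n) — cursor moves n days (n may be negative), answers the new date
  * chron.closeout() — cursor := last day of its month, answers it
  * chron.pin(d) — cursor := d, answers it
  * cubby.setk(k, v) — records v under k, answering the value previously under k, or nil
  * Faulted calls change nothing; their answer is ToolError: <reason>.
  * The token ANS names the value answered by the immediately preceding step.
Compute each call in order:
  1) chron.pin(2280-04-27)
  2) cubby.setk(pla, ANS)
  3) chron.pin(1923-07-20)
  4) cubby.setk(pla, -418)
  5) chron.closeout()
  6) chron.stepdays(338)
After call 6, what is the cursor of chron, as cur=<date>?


>>> chron.pin d→2280-04-27
  2280-04-27
>>> cubby.setk k→pla v→ANS
  nil
>>> chron.pin d→1923-07-20
  1923-07-20
>>> cubby.setk k→pla v→-418
  2280-04-27
>>> chron.closeout
  1923-07-31
>>> chron.stepdays n→338
  1924-07-03

Answer: cur=1924-07-03


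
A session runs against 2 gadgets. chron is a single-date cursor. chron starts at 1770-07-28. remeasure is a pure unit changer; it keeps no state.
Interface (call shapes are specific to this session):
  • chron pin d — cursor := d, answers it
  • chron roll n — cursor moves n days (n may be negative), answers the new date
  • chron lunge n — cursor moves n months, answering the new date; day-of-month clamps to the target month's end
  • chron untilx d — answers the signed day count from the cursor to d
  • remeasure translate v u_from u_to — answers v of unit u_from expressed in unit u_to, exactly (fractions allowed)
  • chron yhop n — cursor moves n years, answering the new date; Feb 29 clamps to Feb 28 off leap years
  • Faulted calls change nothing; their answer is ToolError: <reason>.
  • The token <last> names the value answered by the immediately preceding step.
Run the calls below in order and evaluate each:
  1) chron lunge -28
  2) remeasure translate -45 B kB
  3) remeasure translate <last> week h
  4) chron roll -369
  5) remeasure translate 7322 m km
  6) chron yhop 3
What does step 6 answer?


;; chron lunge(n='-28') => 1768-03-28
;; remeasure translate(v='-45', u_from='B', u_to='kB') => -9/200
;; remeasure translate(v='<last>', u_from='week', u_to='h') => -189/25
;; chron roll(n='-369') => 1767-03-25
;; remeasure translate(v='7322', u_from='m', u_to='km') => 3661/500
;; chron yhop(n='3') => 1770-03-25

Answer: 1770-03-25


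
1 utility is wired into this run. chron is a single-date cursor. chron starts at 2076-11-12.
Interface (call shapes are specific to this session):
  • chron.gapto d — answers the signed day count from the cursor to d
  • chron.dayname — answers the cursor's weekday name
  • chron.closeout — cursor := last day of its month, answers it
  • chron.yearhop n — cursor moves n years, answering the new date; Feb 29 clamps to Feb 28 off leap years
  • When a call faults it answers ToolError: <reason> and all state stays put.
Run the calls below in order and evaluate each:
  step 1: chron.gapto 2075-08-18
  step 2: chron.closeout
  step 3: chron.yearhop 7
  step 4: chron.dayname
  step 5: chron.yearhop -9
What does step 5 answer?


-- gapto(d→2075-08-18) -> -452
-- closeout() -> 2076-11-30
-- yearhop(n→7) -> 2083-11-30
-- dayname() -> Tuesday
-- yearhop(n→-9) -> 2074-11-30

Answer: 2074-11-30


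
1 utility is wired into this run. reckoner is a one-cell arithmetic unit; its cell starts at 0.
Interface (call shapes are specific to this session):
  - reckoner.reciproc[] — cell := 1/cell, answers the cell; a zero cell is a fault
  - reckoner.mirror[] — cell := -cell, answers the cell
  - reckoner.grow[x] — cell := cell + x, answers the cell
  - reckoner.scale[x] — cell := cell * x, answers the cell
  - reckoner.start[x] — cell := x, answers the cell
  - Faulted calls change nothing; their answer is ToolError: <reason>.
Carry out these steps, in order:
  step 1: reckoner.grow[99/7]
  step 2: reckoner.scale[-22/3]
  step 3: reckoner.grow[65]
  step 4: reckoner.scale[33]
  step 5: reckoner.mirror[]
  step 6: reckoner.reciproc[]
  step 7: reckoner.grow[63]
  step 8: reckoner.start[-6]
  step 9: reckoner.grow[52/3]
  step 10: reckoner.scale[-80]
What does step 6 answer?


Answer: 7/8943

Derivation:
>>> reckoner.grow x: 99/7
= 99/7
>>> reckoner.scale x: -22/3
= -726/7
>>> reckoner.grow x: 65
= -271/7
>>> reckoner.scale x: 33
= -8943/7
>>> reckoner.mirror
= 8943/7
>>> reckoner.reciproc
= 7/8943
>>> reckoner.grow x: 63
= 563416/8943
>>> reckoner.start x: -6
= -6
>>> reckoner.grow x: 52/3
= 34/3
>>> reckoner.scale x: -80
= -2720/3


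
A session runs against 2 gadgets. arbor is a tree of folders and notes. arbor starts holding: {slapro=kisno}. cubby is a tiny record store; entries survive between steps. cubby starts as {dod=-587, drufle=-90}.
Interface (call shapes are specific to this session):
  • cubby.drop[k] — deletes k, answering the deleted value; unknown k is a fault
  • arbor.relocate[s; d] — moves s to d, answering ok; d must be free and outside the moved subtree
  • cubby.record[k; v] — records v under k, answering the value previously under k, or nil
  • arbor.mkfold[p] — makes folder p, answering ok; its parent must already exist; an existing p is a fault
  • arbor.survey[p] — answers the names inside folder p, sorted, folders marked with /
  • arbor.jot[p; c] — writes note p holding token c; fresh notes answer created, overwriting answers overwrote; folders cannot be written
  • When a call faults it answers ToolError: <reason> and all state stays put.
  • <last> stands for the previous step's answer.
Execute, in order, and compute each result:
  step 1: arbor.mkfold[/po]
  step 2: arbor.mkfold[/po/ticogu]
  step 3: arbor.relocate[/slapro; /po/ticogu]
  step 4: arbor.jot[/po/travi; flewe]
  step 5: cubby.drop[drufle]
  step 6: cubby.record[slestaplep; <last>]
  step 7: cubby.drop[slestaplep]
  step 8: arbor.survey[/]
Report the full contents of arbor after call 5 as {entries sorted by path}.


I invoke arbor.mkfold passing p→/po, and observe ok.
I invoke arbor.mkfold passing p→/po/ticogu, — result: ok.
I use arbor.relocate passing s→/slapro, d→/po/ticogu, and get ToolError: exists.
I call arbor.jot passing p→/po/travi, c→flewe, which returns created.
Now I run cubby.drop passing k→drufle, giving -90.
Then cubby.record passing k→slestaplep, v→<last>, yielding nil.
I try cubby.drop passing k→slestaplep, and see -90.
I run arbor.survey passing p→/, and observe [po/, slapro].

Answer: {po/, po/ticogu/, po/travi=flewe, slapro=kisno}


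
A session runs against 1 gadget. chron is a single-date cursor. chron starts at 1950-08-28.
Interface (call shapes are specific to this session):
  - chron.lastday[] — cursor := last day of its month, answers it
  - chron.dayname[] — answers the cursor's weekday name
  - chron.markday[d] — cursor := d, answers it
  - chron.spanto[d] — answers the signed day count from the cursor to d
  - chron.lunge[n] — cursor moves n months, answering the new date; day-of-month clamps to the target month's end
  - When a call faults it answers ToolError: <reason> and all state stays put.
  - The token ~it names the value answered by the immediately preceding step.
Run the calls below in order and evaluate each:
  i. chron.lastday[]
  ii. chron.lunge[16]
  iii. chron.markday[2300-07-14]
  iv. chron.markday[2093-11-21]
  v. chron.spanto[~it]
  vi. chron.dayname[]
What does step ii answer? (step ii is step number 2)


Answer: 1951-12-31

Derivation:
! lastday() : 1950-08-31
! lunge(n: 16) : 1951-12-31
! markday(d: 2300-07-14) : 2300-07-14
! markday(d: 2093-11-21) : 2093-11-21
! spanto(d: ~it) : 0
! dayname() : Saturday


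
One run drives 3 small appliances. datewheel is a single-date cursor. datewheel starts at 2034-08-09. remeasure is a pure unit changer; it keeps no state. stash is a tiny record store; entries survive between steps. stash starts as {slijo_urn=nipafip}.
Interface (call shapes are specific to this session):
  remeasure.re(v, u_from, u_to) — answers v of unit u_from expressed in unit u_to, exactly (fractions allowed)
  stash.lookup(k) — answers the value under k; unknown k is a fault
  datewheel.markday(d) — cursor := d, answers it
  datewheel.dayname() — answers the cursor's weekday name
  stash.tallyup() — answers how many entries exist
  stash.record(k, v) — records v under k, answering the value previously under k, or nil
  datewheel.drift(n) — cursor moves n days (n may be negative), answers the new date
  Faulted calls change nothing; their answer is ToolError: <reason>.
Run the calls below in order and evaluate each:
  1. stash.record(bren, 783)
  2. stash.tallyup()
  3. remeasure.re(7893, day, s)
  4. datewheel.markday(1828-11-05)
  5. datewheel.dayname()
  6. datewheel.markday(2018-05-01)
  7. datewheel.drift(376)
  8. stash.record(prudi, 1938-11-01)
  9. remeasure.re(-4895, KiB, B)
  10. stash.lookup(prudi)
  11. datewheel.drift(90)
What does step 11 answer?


Answer: 2019-08-10

Derivation:
% stash.record k→bren v→783
  nil
% stash.tallyup
  2
% remeasure.re v→7893 u_from→day u_to→s
  681955200
% datewheel.markday d→1828-11-05
  1828-11-05
% datewheel.dayname
  Wednesday
% datewheel.markday d→2018-05-01
  2018-05-01
% datewheel.drift n→376
  2019-05-12
% stash.record k→prudi v→1938-11-01
  nil
% remeasure.re v→-4895 u_from→KiB u_to→B
  -5012480
% stash.lookup k→prudi
  1938-11-01
% datewheel.drift n→90
  2019-08-10


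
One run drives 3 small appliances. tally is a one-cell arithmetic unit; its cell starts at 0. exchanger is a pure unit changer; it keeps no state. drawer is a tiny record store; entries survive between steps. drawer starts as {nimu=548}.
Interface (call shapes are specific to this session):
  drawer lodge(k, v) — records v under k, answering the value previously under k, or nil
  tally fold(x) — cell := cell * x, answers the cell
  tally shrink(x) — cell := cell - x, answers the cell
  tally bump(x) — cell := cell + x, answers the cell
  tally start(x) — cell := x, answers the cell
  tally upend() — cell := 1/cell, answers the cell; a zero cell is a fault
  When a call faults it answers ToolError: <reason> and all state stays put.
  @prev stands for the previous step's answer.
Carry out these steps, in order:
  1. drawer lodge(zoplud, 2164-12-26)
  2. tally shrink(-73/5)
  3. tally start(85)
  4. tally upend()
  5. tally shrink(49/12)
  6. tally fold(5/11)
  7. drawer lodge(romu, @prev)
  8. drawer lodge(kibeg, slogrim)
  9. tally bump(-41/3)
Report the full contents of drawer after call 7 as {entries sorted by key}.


~$ drawer lodge k→zoplud v→2164-12-26
:: nil
~$ tally shrink x→-73/5
:: 73/5
~$ tally start x→85
:: 85
~$ tally upend
:: 1/85
~$ tally shrink x→49/12
:: -4153/1020
~$ tally fold x→5/11
:: -4153/2244
~$ drawer lodge k→romu v→@prev
:: nil
~$ drawer lodge k→kibeg v→slogrim
:: nil
~$ tally bump x→-41/3
:: -11607/748

Answer: {nimu=548, romu=-4153/2244, zoplud=2164-12-26}


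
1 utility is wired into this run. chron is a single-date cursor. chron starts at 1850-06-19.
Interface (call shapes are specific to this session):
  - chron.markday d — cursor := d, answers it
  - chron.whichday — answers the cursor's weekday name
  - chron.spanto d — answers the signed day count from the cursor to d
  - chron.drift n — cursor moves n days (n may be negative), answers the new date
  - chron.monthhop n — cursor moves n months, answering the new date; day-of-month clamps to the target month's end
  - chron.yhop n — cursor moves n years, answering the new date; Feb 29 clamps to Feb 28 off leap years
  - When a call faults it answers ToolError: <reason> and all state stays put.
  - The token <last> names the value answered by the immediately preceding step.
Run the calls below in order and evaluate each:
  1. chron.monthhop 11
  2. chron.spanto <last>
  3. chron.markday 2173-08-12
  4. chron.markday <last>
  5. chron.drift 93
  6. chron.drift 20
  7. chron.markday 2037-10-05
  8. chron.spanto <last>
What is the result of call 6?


Using chron.monthhop(n→11): 1851-05-19.
Then chron.spanto(d→<last>), — result: 0.
Then chron.markday(d→2173-08-12): 2173-08-12.
I call chron.markday(d→<last>), — result: 2173-08-12.
Using chron.drift(n→93), yielding 2173-11-13.
Next I call chron.drift(n→20), → 2173-12-03.
I invoke chron.markday(d→2037-10-05), giving 2037-10-05.
Calling chron.spanto(d→<last>), and get 0.

Answer: 2173-12-03


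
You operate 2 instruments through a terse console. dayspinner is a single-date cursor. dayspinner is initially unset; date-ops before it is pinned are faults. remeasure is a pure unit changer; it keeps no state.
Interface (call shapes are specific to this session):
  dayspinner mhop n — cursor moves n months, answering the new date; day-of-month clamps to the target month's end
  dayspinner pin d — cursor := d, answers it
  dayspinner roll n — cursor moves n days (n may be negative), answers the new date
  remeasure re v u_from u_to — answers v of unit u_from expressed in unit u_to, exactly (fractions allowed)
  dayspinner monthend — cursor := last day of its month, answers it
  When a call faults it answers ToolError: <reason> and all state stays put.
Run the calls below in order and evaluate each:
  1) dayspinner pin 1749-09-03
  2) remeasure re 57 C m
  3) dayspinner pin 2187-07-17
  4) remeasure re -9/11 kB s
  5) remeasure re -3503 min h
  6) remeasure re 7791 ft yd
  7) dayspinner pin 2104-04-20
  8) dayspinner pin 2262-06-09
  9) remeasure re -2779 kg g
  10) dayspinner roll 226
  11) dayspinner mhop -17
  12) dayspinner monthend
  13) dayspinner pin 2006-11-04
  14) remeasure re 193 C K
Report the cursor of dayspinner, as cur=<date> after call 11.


Answer: cur=2261-08-21

Derivation:
-> dayspinner pin(1749-09-03)
<- 1749-09-03
-> remeasure re(57, C, m)
<- ToolError: incompatible units
-> dayspinner pin(2187-07-17)
<- 2187-07-17
-> remeasure re(-9/11, kB, s)
<- ToolError: incompatible units
-> remeasure re(-3503, min, h)
<- -3503/60
-> remeasure re(7791, ft, yd)
<- 2597
-> dayspinner pin(2104-04-20)
<- 2104-04-20
-> dayspinner pin(2262-06-09)
<- 2262-06-09
-> remeasure re(-2779, kg, g)
<- -2779000
-> dayspinner roll(226)
<- 2263-01-21
-> dayspinner mhop(-17)
<- 2261-08-21
-> dayspinner monthend()
<- 2261-08-31
-> dayspinner pin(2006-11-04)
<- 2006-11-04
-> remeasure re(193, C, K)
<- 9323/20
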